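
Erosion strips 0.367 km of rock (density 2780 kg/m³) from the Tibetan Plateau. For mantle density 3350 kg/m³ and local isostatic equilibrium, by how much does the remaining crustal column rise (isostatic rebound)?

Unloading: uplift u = e ρ_c/ρ_m = 0.367 km × 2780/3350 = 0.305 km.

0.305 km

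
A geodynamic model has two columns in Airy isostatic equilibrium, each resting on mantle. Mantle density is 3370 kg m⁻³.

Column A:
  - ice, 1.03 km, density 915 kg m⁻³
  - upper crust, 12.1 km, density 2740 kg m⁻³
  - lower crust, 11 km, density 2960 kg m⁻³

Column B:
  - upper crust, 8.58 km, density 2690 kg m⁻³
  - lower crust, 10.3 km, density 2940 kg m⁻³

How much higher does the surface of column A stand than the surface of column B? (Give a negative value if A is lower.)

For any compensation level in the mantle, the mantle terms cancel and isostasy reduces to e = (Σt_A − Σt_B) − (Σ(ρt)_A − Σ(ρt)_B) / ρ_m.
Σt_A = 24.13 km; Σt_B = 18.88 km; Σ(ρt)_A = 66656.45; Σ(ρt)_B = 53362.2 (in km·kg m⁻³).
e = (24.13 − 18.88) − (66656.45 − 53362.2) / 3370 = 1.31 km.

1.31 km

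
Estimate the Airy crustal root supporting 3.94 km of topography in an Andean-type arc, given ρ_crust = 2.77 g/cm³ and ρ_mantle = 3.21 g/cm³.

24.8 km

By Archimedes' principle applied to the lithosphere: the weight of the topography is balanced by the buoyancy of the root, ρ_c h = (ρ_m − ρ_c) r.
r = h · ρ_c / (ρ_m − ρ_c) = 3.94 km × 2.77 / (3.21 − 2.77) = 24.8 km.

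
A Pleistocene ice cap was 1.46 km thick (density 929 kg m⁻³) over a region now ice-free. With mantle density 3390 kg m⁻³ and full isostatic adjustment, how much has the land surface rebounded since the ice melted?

Removing the load lets mantle flow back in; uplift u satisfies ρ_ice t = ρ_m u.
u = t ρ_ice/ρ_m = 1.46 km × 929/3390 = 0.4 km.

0.4 km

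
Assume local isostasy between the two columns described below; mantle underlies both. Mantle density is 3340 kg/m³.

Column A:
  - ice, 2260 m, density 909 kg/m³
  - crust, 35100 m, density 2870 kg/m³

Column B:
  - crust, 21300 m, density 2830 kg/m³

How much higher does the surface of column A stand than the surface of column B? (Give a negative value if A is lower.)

For any compensation level in the mantle, the mantle terms cancel and isostasy reduces to e = (Σt_A − Σt_B) − (Σ(ρt)_A − Σ(ρt)_B) / ρ_m.
Σt_A = 37360 m; Σt_B = 21300 m; Σ(ρt)_A = 102791340; Σ(ρt)_B = 60279000 (in m·kg/m³).
e = (37360 − 21300) − (102791340 − 60279000) / 3340 = 3330 m.

3330 m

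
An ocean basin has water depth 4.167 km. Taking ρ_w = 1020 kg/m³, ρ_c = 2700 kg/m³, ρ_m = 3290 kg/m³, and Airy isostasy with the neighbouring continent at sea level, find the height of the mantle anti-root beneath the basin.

11.9 km

Balancing pressure at the compensation depth: replacing crust with seawater at the top is compensated by replacing crust with mantle at the base: d (ρ_c − ρ_w) = a (ρ_m − ρ_c).
a = d (ρ_c − ρ_w)/(ρ_m − ρ_c) = 4.167 km × 1680/590 = 11.9 km.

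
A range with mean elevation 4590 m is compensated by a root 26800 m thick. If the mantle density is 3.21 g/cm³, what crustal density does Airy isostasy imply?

ρ_c h = (ρ_m − ρ_c) r → ρ_c (h + r) = ρ_m r → ρ_c = ρ_m r / (h + r).
ρ_c = 3.21 × 26800 m / (4590 m + 26800 m) = 2.74 g/cm³.

2.74 g/cm³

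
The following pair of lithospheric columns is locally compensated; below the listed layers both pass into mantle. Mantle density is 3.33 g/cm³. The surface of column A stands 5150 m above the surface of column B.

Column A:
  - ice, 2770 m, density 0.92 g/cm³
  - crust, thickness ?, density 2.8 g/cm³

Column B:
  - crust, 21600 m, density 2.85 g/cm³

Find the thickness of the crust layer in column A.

Take the compensation level at the base of the deeper column (depth z_c below the surface of column A) and equate Σ ρ_i t_i down to z_c; mantle fills any gap and the z_c terms cancel.
Column A: 2770×0.92 + x×2.8 + (z_c − 2770 − x)×3.33
Column B: 5150×0 + 21600×2.85 + (z_c − 5150 − 21600)×3.33
The z_c×3.33 term appears on both sides and cancels. Collect the known terms of each column as K = Σ(ρt)_known − 3.33 × (depth of known layers): K_A = 2548.4 − 3.33×2770 = −6675.7; K_B = 61560 − 3.33×(5150 + 21600) = −27517.5.
Balance: K_A − x×(3.33 − 2.8) = K_B, so x = (K_A − K_B)/(3.33 − 2.8) = 20841.8/0.53 = 39300 m.

39300 m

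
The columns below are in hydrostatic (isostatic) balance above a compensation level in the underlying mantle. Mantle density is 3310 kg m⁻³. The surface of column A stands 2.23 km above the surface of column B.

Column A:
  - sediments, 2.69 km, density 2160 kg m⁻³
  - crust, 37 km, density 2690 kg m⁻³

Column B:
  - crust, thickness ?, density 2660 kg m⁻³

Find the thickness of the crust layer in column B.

Take the compensation level at the base of the deeper column (depth z_c below the surface of column A) and equate Σ ρ_i t_i down to z_c; mantle fills any gap and the z_c terms cancel.
Column A: 2.69×2160 + 37×2690 + (z_c − 39.69)×3310
Column B: 2.23×0 + x×2660 + (z_c − 2.23 − 0 − x)×3310
The z_c×3310 term appears on both sides and cancels. Collect the known terms of each column as K = Σ(ρt)_known − 3310 × (depth of known layers): K_A = 105340.4 − 3310×39.69 = −26033.5; K_B = 0 − 3310×(2.23 + 0) = −7381.3.
Balance: K_A = K_B − x×(3310 − 2660), so x = (K_B − K_A)/(3310 − 2660) = 18652.2/650 = 28.7 km.

28.7 km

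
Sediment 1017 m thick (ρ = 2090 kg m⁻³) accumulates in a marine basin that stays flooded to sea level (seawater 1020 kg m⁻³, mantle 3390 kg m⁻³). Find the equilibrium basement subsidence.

459 m

Submarine loading: the sediment displaces seawater, and the subsidence is in turn flooded, so s (ρ_m − ρ_w) = t (ρ_sed − ρ_w).
s = 1017 m × (2090 − 1020) / (3390 − 1020) = 459 m.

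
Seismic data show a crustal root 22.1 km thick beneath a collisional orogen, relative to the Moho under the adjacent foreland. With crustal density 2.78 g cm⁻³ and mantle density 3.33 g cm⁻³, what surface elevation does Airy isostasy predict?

4.37 km

By Archimedes' principle applied to the lithosphere: ρ_c h = (ρ_m − ρ_c) r.
h = r (ρ_m − ρ_c) / ρ_c = 22.1 km × (3.33 − 2.78) / 2.78 = 4.37 km.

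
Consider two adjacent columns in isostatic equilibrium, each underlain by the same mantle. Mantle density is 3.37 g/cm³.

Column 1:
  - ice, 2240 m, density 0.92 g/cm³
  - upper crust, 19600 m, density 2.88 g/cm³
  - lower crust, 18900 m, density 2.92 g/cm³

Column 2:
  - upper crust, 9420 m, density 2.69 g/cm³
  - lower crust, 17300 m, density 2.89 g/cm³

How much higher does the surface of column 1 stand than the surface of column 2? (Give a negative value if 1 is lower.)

2640 m

For any compensation level in the mantle, the mantle terms cancel and isostasy reduces to e = (Σt_1 − Σt_2) − (Σ(ρt)_1 − Σ(ρt)_2) / ρ_m.
Σt_1 = 40740 m; Σt_2 = 26720 m; Σ(ρt)_1 = 113696.8; Σ(ρt)_2 = 75336.8 (in m·g/cm³).
e = (40740 − 26720) − (113696.8 − 75336.8) / 3.37 = 2640 m.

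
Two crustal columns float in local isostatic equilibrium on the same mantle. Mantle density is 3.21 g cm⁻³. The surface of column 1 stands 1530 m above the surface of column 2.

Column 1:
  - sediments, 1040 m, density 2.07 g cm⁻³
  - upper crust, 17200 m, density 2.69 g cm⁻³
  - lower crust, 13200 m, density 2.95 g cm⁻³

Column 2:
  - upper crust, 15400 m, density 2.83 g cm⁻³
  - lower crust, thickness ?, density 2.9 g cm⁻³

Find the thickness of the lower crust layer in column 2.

Take the compensation level at the base of the deeper column (depth z_c below the surface of column 1) and equate Σ ρ_i t_i down to z_c; mantle fills any gap and the z_c terms cancel.
Column 1: 1040×2.07 + 17200×2.69 + 13200×2.95 + (z_c − 31440)×3.21
Column 2: 1530×0 + 15400×2.83 + x×2.9 + (z_c − 1530 − 15400 − x)×3.21
The z_c×3.21 term appears on both sides and cancels. Collect the known terms of each column as K = Σ(ρt)_known − 3.21 × (depth of known layers): K_1 = 87360.8 − 3.21×31440 = −13561.6; K_2 = 43582 − 3.21×(1530 + 15400) = −10763.3.
Balance: K_1 = K_2 − x×(3.21 − 2.9), so x = (K_2 − K_1)/(3.21 − 2.9) = 2798.3/0.31 = 9030 m.

9030 m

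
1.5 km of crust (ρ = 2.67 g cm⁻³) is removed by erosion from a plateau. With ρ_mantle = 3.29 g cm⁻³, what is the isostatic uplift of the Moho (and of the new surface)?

1.22 km

Unloading: uplift u = e ρ_c/ρ_m = 1.5 km × 2.67/3.29 = 1.22 km.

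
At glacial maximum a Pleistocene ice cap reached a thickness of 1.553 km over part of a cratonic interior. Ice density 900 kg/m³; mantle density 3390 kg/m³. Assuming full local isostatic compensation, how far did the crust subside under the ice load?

Balancing pressure at the compensation depth: the ice load ρ_ice t is balanced by mantle displaced below, ρ_m s.
s = t ρ_ice / ρ_m = 1.553 km × 900/3390 = 0.412 km.

0.412 km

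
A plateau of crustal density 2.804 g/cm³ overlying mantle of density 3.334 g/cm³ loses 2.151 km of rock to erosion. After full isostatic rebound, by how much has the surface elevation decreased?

Rebound u = e ρ_c/ρ_m = 2.151 km × 2.804/3.334 = 1.809 km.
Net surface drop = e − u = 2.151 km − 1.809 km = e (ρ_m − ρ_c)/ρ_m = 0.342 km.

0.342 km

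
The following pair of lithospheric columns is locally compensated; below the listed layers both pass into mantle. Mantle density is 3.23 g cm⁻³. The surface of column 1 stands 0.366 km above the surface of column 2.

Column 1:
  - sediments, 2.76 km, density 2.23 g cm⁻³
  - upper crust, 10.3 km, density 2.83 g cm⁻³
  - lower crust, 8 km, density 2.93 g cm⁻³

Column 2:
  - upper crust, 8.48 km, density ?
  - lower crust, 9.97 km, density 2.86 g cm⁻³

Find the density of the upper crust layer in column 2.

2.71 g cm⁻³

Take the compensation level at the base of the deeper column (depth z_c below the surface of column 1) and equate Σ ρ_i t_i down to z_c; mantle fills any gap and the z_c terms cancel.
Column 1: 2.76×2.23 + 10.3×2.83 + 8×2.93 + (z_c − 21.06)×3.23
Column 2: 0.366×0 + 8.48×ρ + 9.97×2.86 + (z_c − 0.366 − 18.45)×3.23
The z_c×3.23 term appears on both sides and cancels. Collect the known terms of each column as K = Σ(ρt)_known − 3.23 × (depth of known layers): K_1 = 58.7438 − 3.23×21.06 = −9.28; K_2 = 28.5142 − 3.23×(0.366 + 18.45) = −32.26148.
Balance: K_1 = K_2 + 8.48×ρ, so ρ = (K_1 − K_2)/8.48 = 22.9815/8.48 = 2.71 g cm⁻³.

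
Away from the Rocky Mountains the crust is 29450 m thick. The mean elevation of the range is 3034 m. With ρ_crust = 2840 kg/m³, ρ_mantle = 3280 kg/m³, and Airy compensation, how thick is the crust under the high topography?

52100 m

Root depth r = h ρ_c / (ρ_m − ρ_c) = 3034 m × 2840 / 440 = 19580 m.
Total thickness = T + h + r = 29450 m + 3034 m + 19580 m = 52100 m.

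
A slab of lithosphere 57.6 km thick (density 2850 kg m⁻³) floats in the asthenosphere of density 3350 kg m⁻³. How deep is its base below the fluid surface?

Draft d = t ρ_obj/ρ_fluid = 57.6 km × 2850/3350 = 49 km.

49 km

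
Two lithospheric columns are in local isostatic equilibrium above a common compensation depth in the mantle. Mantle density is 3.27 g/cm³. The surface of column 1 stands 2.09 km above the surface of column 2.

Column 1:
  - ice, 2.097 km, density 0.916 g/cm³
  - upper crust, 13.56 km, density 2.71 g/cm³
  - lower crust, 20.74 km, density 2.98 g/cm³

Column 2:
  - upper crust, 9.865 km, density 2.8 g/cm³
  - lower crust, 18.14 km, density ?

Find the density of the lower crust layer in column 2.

2.88 g/cm³

Take the compensation level at the base of the deeper column (depth z_c below the surface of column 1) and equate Σ ρ_i t_i down to z_c; mantle fills any gap and the z_c terms cancel.
Column 1: 2.097×0.916 + 13.56×2.71 + 20.74×2.98 + (z_c − 36.397)×3.27
Column 2: 2.09×0 + 9.865×2.8 + 18.14×ρ + (z_c − 2.09 − 28.005)×3.27
The z_c×3.27 term appears on both sides and cancels. Collect the known terms of each column as K = Σ(ρt)_known − 3.27 × (depth of known layers): K_1 = 100.473652 − 3.27×36.397 = −18.544538; K_2 = 27.622 − 3.27×(2.09 + 28.005) = −70.78865.
Balance: K_1 = K_2 + 18.14×ρ, so ρ = (K_1 − K_2)/18.14 = 52.2441/18.14 = 2.88 g/cm³.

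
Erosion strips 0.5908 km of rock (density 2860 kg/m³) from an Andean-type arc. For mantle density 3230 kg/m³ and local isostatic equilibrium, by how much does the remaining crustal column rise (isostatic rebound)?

Unloading: uplift u = e ρ_c/ρ_m = 0.5908 km × 2860/3230 = 0.523 km.

0.523 km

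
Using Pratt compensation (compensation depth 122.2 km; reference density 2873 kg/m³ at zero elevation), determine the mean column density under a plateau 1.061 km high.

2850 kg/m³

Pratt balance: ρ_ref D = ρ (D + h).
ρ = ρ_ref D/(D + h) = 2873 × 122.2 km/(122.2 km + 1.061 km) = 2850 kg/m³.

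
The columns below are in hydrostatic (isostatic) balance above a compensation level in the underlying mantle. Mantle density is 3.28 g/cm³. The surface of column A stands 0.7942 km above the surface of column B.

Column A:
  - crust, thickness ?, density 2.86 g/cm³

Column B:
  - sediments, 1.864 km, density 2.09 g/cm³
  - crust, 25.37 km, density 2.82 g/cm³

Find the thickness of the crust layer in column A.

39.3 km

Take the compensation level at the base of the deeper column (depth z_c below the surface of column A) and equate Σ ρ_i t_i down to z_c; mantle fills any gap and the z_c terms cancel.
Column A: x×2.86 + (z_c − 0 − x)×3.28
Column B: 0.7942×0 + 1.864×2.09 + 25.37×2.82 + (z_c − 0.7942 − 27.234)×3.28
The z_c×3.28 term appears on both sides and cancels. Collect the known terms of each column as K = Σ(ρt)_known − 3.28 × (depth of known layers): K_A = 0 − 3.28×0 = 0; K_B = 75.43916 − 3.28×(0.7942 + 27.234) = −16.493336.
Balance: K_A − x×(3.28 − 2.86) = K_B, so x = (K_A − K_B)/(3.28 − 2.86) = 16.4933/0.42 = 39.3 km.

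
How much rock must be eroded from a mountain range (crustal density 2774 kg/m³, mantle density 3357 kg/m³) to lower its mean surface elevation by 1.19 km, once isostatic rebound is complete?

6.85 km

Net drop Δ = e − u = e − e ρ_c/ρ_m = e (ρ_m − ρ_c)/ρ_m.
e = Δ ρ_m/(ρ_m − ρ_c) = 1.19 km × 3357/583 = 6.85 km.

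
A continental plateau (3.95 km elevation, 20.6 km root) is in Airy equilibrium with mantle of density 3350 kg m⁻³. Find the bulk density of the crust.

2810 kg m⁻³

ρ_c h = (ρ_m − ρ_c) r → ρ_c (h + r) = ρ_m r → ρ_c = ρ_m r / (h + r).
ρ_c = 3350 × 20.6 km / (3.95 km + 20.6 km) = 2810 kg m⁻³.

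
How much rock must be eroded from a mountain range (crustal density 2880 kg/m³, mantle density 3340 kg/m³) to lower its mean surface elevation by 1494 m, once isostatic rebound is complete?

10800 m

Net drop Δ = e − u = e − e ρ_c/ρ_m = e (ρ_m − ρ_c)/ρ_m.
e = Δ ρ_m/(ρ_m − ρ_c) = 1494 m × 3340/460 = 10800 m.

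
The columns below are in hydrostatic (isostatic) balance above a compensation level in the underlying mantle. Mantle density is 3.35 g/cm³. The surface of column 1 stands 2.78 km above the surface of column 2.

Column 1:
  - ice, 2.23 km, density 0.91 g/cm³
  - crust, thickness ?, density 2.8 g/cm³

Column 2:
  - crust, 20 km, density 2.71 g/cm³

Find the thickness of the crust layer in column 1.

Take the compensation level at the base of the deeper column (depth z_c below the surface of column 1) and equate Σ ρ_i t_i down to z_c; mantle fills any gap and the z_c terms cancel.
Column 1: 2.23×0.91 + x×2.8 + (z_c − 2.23 − x)×3.35
Column 2: 2.78×0 + 20×2.71 + (z_c − 2.78 − 20)×3.35
The z_c×3.35 term appears on both sides and cancels. Collect the known terms of each column as K = Σ(ρt)_known − 3.35 × (depth of known layers): K_1 = 2.0293 − 3.35×2.23 = −5.4412; K_2 = 54.2 − 3.35×(2.78 + 20) = −22.113.
Balance: K_1 − x×(3.35 − 2.8) = K_2, so x = (K_1 − K_2)/(3.35 − 2.8) = 16.6718/0.55 = 30.3 km.

30.3 km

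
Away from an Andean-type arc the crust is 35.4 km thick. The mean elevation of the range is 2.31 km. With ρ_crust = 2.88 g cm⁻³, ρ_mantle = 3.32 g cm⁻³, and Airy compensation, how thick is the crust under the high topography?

Root depth r = h ρ_c / (ρ_m − ρ_c) = 2.31 km × 2.88 / 0.44 = 15.12 km.
Total thickness = T + h + r = 35.4 km + 2.31 km + 15.12 km = 52.8 km.

52.8 km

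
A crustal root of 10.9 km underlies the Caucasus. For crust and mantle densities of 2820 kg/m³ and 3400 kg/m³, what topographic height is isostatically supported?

2.24 km

Balancing pressure at the compensation depth: ρ_c h = (ρ_m − ρ_c) r.
h = r (ρ_m − ρ_c) / ρ_c = 10.9 km × (3400 − 2820) / 2820 = 2.24 km.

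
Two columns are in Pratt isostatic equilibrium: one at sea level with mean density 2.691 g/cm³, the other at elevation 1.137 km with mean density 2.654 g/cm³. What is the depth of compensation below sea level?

81.6 km

ρ_ref D = ρ (D + h) → D (ρ_ref − ρ) = ρ h.
D = ρ h/(ρ_ref − ρ) = 2.654 × 1.137 km/(2.691 − 2.654) = 81.6 km.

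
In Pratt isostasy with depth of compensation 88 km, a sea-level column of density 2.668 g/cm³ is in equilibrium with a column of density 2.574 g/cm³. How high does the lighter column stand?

3.21 km

ρ_ref D = ρ (D + h) → h = D (ρ_ref − ρ)/ρ.
h = 88 km × (2.668 − 2.574)/2.574 = 3.21 km.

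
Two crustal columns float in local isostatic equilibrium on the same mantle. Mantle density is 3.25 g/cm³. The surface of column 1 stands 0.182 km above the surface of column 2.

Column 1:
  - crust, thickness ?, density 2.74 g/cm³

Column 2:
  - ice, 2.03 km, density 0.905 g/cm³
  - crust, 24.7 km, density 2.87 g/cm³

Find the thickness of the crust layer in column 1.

Take the compensation level at the base of the deeper column (depth z_c below the surface of column 1) and equate Σ ρ_i t_i down to z_c; mantle fills any gap and the z_c terms cancel.
Column 1: x×2.74 + (z_c − 0 − x)×3.25
Column 2: 0.182×0 + 2.03×0.905 + 24.7×2.87 + (z_c − 0.182 − 26.73)×3.25
The z_c×3.25 term appears on both sides and cancels. Collect the known terms of each column as K = Σ(ρt)_known − 3.25 × (depth of known layers): K_1 = 0 − 3.25×0 = 0; K_2 = 72.72615 − 3.25×(0.182 + 26.73) = −14.73785.
Balance: K_1 − x×(3.25 − 2.74) = K_2, so x = (K_1 − K_2)/(3.25 − 2.74) = 14.7378/0.51 = 28.9 km.

28.9 km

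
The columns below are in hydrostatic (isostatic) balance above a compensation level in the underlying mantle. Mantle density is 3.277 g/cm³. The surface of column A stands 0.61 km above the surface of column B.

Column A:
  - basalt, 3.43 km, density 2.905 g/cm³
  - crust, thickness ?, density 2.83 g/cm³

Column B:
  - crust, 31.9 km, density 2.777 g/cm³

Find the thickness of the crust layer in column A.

Take the compensation level at the base of the deeper column (depth z_c below the surface of column A) and equate Σ ρ_i t_i down to z_c; mantle fills any gap and the z_c terms cancel.
Column A: 3.43×2.905 + x×2.83 + (z_c − 3.43 − x)×3.277
Column B: 0.61×0 + 31.9×2.777 + (z_c − 0.61 − 31.9)×3.277
The z_c×3.277 term appears on both sides and cancels. Collect the known terms of each column as K = Σ(ρt)_known − 3.277 × (depth of known layers): K_A = 9.96415 − 3.277×3.43 = −1.27596; K_B = 88.5863 − 3.277×(0.61 + 31.9) = −17.94897.
Balance: K_A − x×(3.277 − 2.83) = K_B, so x = (K_A − K_B)/(3.277 − 2.83) = 16.673/0.447 = 37.3 km.

37.3 km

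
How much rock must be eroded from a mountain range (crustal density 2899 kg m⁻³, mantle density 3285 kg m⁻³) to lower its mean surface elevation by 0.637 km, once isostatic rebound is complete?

5.42 km

Net drop Δ = e − u = e − e ρ_c/ρ_m = e (ρ_m − ρ_c)/ρ_m.
e = Δ ρ_m/(ρ_m − ρ_c) = 0.637 km × 3285/386 = 5.42 km.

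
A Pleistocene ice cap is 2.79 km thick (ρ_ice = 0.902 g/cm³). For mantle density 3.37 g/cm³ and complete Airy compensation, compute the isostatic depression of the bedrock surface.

0.747 km

In Airy isostatic equilibrium: the ice load ρ_ice t is balanced by mantle displaced below, ρ_m s.
s = t ρ_ice / ρ_m = 2.79 km × 0.902/3.37 = 0.747 km.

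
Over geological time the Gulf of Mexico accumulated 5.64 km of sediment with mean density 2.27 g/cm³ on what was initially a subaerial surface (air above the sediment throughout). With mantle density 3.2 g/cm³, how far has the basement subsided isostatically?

4 km

Subaerial load: s = t ρ_sed / ρ_m = 5.64 km × 2.27/3.2 = 4 km.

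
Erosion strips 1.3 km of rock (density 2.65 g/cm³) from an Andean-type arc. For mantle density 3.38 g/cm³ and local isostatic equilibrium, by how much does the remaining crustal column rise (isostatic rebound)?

Unloading: uplift u = e ρ_c/ρ_m = 1.3 km × 2.65/3.38 = 1.02 km.

1.02 km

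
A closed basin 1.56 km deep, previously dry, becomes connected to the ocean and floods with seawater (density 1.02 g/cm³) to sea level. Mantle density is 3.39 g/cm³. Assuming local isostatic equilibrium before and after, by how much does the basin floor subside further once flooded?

0.671 km

After flooding the water column is d + s deep. Its weight must equal the weight of mantle displaced by the extra subsidence s: (d + s) ρ_w = s ρ_m.
s = d ρ_w / (ρ_m − ρ_w) = 1.56 km × 1.02/(3.39 − 1.02) = 0.671 km.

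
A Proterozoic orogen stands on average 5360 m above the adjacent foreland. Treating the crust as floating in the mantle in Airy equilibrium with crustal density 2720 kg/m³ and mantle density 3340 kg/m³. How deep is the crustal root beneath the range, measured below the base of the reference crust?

23500 m

Equating mass per unit area of the two columns: the weight of the topography is balanced by the buoyancy of the root, ρ_c h = (ρ_m − ρ_c) r.
r = h · ρ_c / (ρ_m − ρ_c) = 5360 m × 2720 / (3340 − 2720) = 23500 m.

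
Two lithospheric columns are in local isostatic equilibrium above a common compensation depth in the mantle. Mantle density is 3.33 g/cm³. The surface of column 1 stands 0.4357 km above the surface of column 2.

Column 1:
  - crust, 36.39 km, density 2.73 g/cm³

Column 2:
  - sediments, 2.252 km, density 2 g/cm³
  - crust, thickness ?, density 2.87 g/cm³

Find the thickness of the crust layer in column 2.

37.8 km

Take the compensation level at the base of the deeper column (depth z_c below the surface of column 1) and equate Σ ρ_i t_i down to z_c; mantle fills any gap and the z_c terms cancel.
Column 1: 36.39×2.73 + (z_c − 36.39)×3.33
Column 2: 0.4357×0 + 2.252×2 + x×2.87 + (z_c − 0.4357 − 2.252 − x)×3.33
The z_c×3.33 term appears on both sides and cancels. Collect the known terms of each column as K = Σ(ρt)_known − 3.33 × (depth of known layers): K_1 = 99.3447 − 3.33×36.39 = −21.834; K_2 = 4.504 − 3.33×(0.4357 + 2.252) = −4.446041.
Balance: K_1 = K_2 − x×(3.33 − 2.87), so x = (K_2 − K_1)/(3.33 − 2.87) = 17.388/0.46 = 37.8 km.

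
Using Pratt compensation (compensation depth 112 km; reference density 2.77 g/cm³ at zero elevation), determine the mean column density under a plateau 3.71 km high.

2.68 g/cm³

Pratt balance: ρ_ref D = ρ (D + h).
ρ = ρ_ref D/(D + h) = 2.77 × 112 km/(112 km + 3.71 km) = 2.68 g/cm³.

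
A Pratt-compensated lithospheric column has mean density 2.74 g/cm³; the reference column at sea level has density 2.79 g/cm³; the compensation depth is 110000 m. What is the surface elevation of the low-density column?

2010 m

ρ_ref D = ρ (D + h) → h = D (ρ_ref − ρ)/ρ.
h = 110000 m × (2.79 − 2.74)/2.74 = 2010 m.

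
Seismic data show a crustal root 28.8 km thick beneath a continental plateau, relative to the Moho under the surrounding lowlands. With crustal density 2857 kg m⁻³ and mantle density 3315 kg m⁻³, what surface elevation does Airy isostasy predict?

4.62 km

In Airy isostatic equilibrium: ρ_c h = (ρ_m − ρ_c) r.
h = r (ρ_m − ρ_c) / ρ_c = 28.8 km × (3315 − 2857) / 2857 = 4.62 km.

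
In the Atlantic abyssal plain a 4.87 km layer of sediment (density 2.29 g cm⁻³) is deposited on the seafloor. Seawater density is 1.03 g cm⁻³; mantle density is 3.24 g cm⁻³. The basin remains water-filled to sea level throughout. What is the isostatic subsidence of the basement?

2.78 km

Submarine loading: the sediment displaces seawater, and the subsidence is in turn flooded, so s (ρ_m − ρ_w) = t (ρ_sed − ρ_w).
s = 4.87 km × (2.29 − 1.03) / (3.24 − 1.03) = 2.78 km.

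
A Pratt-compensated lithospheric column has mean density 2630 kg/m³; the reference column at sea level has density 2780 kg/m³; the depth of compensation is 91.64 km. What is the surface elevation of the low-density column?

ρ_ref D = ρ (D + h) → h = D (ρ_ref − ρ)/ρ.
h = 91.64 km × (2780 − 2630)/2630 = 5.23 km.

5.23 km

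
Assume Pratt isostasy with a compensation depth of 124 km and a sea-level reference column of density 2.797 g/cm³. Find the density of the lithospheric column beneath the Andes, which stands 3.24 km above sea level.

Pratt balance: ρ_ref D = ρ (D + h).
ρ = ρ_ref D/(D + h) = 2.797 × 124 km/(124 km + 3.24 km) = 2.73 g/cm³.

2.73 g/cm³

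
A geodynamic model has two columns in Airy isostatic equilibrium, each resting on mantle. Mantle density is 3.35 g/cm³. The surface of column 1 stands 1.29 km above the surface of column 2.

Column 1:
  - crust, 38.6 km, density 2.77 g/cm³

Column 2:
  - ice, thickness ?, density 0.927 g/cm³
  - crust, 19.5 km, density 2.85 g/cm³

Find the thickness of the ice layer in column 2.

3.43 km

Take the compensation level at the base of the deeper column (depth z_c below the surface of column 1) and equate Σ ρ_i t_i down to z_c; mantle fills any gap and the z_c terms cancel.
Column 1: 38.6×2.77 + (z_c − 38.6)×3.35
Column 2: 1.29×0 + x×0.927 + 19.5×2.85 + (z_c − 1.29 − 19.5 − x)×3.35
The z_c×3.35 term appears on both sides and cancels. Collect the known terms of each column as K = Σ(ρt)_known − 3.35 × (depth of known layers): K_1 = 106.922 − 3.35×38.6 = −22.388; K_2 = 55.575 − 3.35×(1.29 + 19.5) = −14.0715.
Balance: K_1 = K_2 − x×(3.35 − 0.927), so x = (K_2 − K_1)/(3.35 − 0.927) = 8.3165/2.423 = 3.43 km.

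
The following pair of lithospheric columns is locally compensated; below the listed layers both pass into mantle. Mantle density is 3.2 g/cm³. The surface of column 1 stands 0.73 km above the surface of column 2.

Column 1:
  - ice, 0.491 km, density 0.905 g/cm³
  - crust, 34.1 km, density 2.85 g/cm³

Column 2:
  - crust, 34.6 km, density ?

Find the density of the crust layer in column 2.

Take the compensation level at the base of the deeper column (depth z_c below the surface of column 1) and equate Σ ρ_i t_i down to z_c; mantle fills any gap and the z_c terms cancel.
Column 1: 0.491×0.905 + 34.1×2.85 + (z_c − 34.591)×3.2
Column 2: 0.73×0 + 34.6×ρ + (z_c − 0.73 − 34.6)×3.2
The z_c×3.2 term appears on both sides and cancels. Collect the known terms of each column as K = Σ(ρt)_known − 3.2 × (depth of known layers): K_1 = 97.629355 − 3.2×34.591 = −13.061845; K_2 = 0 − 3.2×(0.73 + 34.6) = −113.056.
Balance: K_1 = K_2 + 34.6×ρ, so ρ = (K_1 − K_2)/34.6 = 99.9942/34.6 = 2.89 g/cm³.

2.89 g/cm³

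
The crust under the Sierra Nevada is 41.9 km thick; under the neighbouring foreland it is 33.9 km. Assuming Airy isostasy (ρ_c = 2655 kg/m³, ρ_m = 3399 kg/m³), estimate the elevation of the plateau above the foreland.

1.75 km

Excess crust Δ = 41.9 km − 33.9 km = 8 km, split between elevation h and root r with h + r = Δ.
Airy balance ρ_c h = (ρ_m − ρ_c) r gives r = h ρ_c/(ρ_m − ρ_c), so h (1 + ρ_c/(ρ_m − ρ_c)) = Δ, i.e. h = Δ (ρ_m − ρ_c)/ρ_m.
h = 8 km × 744/3399 = 1.75 km.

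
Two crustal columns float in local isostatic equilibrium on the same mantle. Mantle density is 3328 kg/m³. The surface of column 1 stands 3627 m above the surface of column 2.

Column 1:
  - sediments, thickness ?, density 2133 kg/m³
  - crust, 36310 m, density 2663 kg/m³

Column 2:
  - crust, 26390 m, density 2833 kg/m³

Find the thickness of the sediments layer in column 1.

Take the compensation level at the base of the deeper column (depth z_c below the surface of column 1) and equate Σ ρ_i t_i down to z_c; mantle fills any gap and the z_c terms cancel.
Column 1: x×2133 + 36310×2663 + (z_c − 36310 − x)×3328
Column 2: 3627×0 + 26390×2833 + (z_c − 3627 − 26390)×3328
The z_c×3328 term appears on both sides and cancels. Collect the known terms of each column as K = Σ(ρt)_known − 3328 × (depth of known layers): K_1 = 96693530 − 3328×36310 = −24146150; K_2 = 74762870 − 3328×(3627 + 26390) = −25133706.
Balance: K_1 − x×(3328 − 2133) = K_2, so x = (K_1 − K_2)/(3328 − 2133) = 987556/1195 = 826 m.

826 m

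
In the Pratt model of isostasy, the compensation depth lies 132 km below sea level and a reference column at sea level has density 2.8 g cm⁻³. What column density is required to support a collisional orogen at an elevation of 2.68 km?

2.74 g cm⁻³

Pratt balance: ρ_ref D = ρ (D + h).
ρ = ρ_ref D/(D + h) = 2.8 × 132 km/(132 km + 2.68 km) = 2.74 g cm⁻³.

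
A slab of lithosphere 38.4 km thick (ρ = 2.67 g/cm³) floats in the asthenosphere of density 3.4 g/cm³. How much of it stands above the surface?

Floating equilibrium: submerged depth d = t ρ_obj/ρ_fluid = 38.4 km × 2.67/3.4 = 30.16 km.
Freeboard = t − d = 38.4 km − 30.16 km = 8.24 km.

8.24 km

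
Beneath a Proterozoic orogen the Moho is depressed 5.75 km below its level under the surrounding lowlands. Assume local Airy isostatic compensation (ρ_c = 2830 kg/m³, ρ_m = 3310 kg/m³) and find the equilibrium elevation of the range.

Isostatic balance requires: ρ_c h = (ρ_m − ρ_c) r.
h = r (ρ_m − ρ_c) / ρ_c = 5.75 km × (3310 − 2830) / 2830 = 0.975 km.

0.975 km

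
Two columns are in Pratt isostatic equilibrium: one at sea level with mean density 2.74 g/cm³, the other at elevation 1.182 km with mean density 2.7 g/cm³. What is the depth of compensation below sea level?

79.8 km

ρ_ref D = ρ (D + h) → D (ρ_ref − ρ) = ρ h.
D = ρ h/(ρ_ref − ρ) = 2.7 × 1.182 km/(2.74 − 2.7) = 79.8 km.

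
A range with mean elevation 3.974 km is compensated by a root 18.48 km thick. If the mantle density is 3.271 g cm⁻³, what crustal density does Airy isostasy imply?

2.69 g cm⁻³

ρ_c h = (ρ_m − ρ_c) r → ρ_c (h + r) = ρ_m r → ρ_c = ρ_m r / (h + r).
ρ_c = 3.271 × 18.48 km / (3.974 km + 18.48 km) = 2.69 g cm⁻³.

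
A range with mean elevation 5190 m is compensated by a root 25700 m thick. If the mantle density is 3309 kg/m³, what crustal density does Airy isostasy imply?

2750 kg/m³

ρ_c h = (ρ_m − ρ_c) r → ρ_c (h + r) = ρ_m r → ρ_c = ρ_m r / (h + r).
ρ_c = 3309 × 25700 m / (5190 m + 25700 m) = 2750 kg/m³.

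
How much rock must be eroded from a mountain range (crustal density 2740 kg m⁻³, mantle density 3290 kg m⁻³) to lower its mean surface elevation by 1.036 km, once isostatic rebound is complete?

6.2 km

Net drop Δ = e − u = e − e ρ_c/ρ_m = e (ρ_m − ρ_c)/ρ_m.
e = Δ ρ_m/(ρ_m − ρ_c) = 1.036 km × 3290/550 = 6.2 km.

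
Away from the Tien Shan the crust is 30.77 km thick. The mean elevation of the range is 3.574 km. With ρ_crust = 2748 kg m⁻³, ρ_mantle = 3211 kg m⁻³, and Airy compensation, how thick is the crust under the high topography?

Root depth r = h ρ_c / (ρ_m − ρ_c) = 3.574 km × 2748 / 463 = 21.21 km.
Total thickness = T + h + r = 30.77 km + 3.574 km + 21.21 km = 55.6 km.

55.6 km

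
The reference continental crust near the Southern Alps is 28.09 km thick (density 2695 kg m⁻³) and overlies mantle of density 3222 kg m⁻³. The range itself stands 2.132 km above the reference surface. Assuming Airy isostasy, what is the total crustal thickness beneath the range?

41.1 km

Root depth r = h ρ_c / (ρ_m − ρ_c) = 2.132 km × 2695 / 527 = 10.9 km.
Total thickness = T + h + r = 28.09 km + 2.132 km + 10.9 km = 41.1 km.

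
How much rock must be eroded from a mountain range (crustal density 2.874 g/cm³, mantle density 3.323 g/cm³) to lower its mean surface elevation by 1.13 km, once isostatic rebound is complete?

8.36 km

Net drop Δ = e − u = e − e ρ_c/ρ_m = e (ρ_m − ρ_c)/ρ_m.
e = Δ ρ_m/(ρ_m − ρ_c) = 1.13 km × 3.323/0.449 = 8.36 km.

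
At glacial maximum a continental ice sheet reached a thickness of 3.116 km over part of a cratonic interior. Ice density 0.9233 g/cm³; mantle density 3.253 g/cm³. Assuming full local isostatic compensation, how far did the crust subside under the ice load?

0.884 km

For local isostatic compensation: the ice load ρ_ice t is balanced by mantle displaced below, ρ_m s.
s = t ρ_ice / ρ_m = 3.116 km × 0.9233/3.253 = 0.884 km.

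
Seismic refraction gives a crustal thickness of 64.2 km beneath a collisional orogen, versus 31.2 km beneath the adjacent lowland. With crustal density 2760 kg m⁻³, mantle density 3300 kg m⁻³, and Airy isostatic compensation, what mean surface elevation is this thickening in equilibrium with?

Excess crust Δ = 64.2 km − 31.2 km = 33 km, split between elevation h and root r with h + r = Δ.
Airy balance ρ_c h = (ρ_m − ρ_c) r gives r = h ρ_c/(ρ_m − ρ_c), so h (1 + ρ_c/(ρ_m − ρ_c)) = Δ, i.e. h = Δ (ρ_m − ρ_c)/ρ_m.
h = 33 km × 540/3300 = 5.4 km.

5.4 km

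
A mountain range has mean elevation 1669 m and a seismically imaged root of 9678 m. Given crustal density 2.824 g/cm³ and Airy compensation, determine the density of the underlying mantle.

Airy balance: ρ_c h = (ρ_m − ρ_c) r → ρ_m = ρ_c (1 + h/r).
ρ_m = 2.824 × (1 + 1669 m/9678 m) = 3.31 g/cm³.

3.31 g/cm³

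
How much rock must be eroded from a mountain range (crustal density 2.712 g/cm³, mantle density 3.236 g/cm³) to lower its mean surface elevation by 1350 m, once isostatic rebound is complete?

8340 m

Net drop Δ = e − u = e − e ρ_c/ρ_m = e (ρ_m − ρ_c)/ρ_m.
e = Δ ρ_m/(ρ_m − ρ_c) = 1350 m × 3.236/0.524 = 8340 m.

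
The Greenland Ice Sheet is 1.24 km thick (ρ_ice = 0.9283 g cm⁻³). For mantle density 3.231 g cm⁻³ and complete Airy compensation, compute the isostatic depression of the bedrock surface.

0.356 km

Equating mass per unit area of the two columns: the ice load ρ_ice t is balanced by mantle displaced below, ρ_m s.
s = t ρ_ice / ρ_m = 1.24 km × 0.9283/3.231 = 0.356 km.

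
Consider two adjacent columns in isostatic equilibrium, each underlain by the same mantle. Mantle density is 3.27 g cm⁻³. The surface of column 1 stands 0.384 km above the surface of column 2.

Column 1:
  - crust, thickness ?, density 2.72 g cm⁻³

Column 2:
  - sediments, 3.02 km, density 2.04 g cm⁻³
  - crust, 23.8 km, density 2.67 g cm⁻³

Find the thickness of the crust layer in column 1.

35 km

Take the compensation level at the base of the deeper column (depth z_c below the surface of column 1) and equate Σ ρ_i t_i down to z_c; mantle fills any gap and the z_c terms cancel.
Column 1: x×2.72 + (z_c − 0 − x)×3.27
Column 2: 0.384×0 + 3.02×2.04 + 23.8×2.67 + (z_c − 0.384 − 26.82)×3.27
The z_c×3.27 term appears on both sides and cancels. Collect the known terms of each column as K = Σ(ρt)_known − 3.27 × (depth of known layers): K_1 = 0 − 3.27×0 = 0; K_2 = 69.7068 − 3.27×(0.384 + 26.82) = −19.25028.
Balance: K_1 − x×(3.27 − 2.72) = K_2, so x = (K_1 − K_2)/(3.27 − 2.72) = 19.2503/0.55 = 35 km.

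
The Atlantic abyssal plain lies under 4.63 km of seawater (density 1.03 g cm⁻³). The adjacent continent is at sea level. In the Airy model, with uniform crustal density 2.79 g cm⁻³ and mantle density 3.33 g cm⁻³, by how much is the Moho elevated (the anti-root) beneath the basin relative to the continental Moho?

In Airy isostatic equilibrium: replacing crust with seawater at the top is compensated by replacing crust with mantle at the base: d (ρ_c − ρ_w) = a (ρ_m − ρ_c).
a = d (ρ_c − ρ_w)/(ρ_m − ρ_c) = 4.63 km × 1.76/0.54 = 15.1 km.

15.1 km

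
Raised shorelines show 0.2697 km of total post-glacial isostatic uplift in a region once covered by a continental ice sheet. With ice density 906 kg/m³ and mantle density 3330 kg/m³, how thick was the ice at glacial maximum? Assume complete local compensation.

0.991 km

u = t ρ_ice/ρ_m → t = u ρ_m/ρ_ice = 0.2697 km × 3330/906 = 0.991 km.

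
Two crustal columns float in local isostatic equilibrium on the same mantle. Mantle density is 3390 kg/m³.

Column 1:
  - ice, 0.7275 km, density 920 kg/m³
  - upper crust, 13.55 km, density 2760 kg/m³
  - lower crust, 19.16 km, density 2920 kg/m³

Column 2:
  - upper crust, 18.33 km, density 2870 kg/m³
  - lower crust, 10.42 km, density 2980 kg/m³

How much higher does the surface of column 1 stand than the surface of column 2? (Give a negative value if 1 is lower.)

1.63 km

For any compensation level in the mantle, the mantle terms cancel and isostasy reduces to e = (Σt_1 − Σt_2) − (Σ(ρt)_1 − Σ(ρt)_2) / ρ_m.
Σt_1 = 33.4375 km; Σt_2 = 28.75 km; Σ(ρt)_1 = 94014.5; Σ(ρt)_2 = 83658.7 (in km·kg/m³).
e = (33.4375 − 28.75) − (94014.5 − 83658.7) / 3390 = 1.63 km.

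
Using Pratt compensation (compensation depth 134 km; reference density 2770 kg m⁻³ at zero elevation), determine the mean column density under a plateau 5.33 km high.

2660 kg m⁻³

Pratt balance: ρ_ref D = ρ (D + h).
ρ = ρ_ref D/(D + h) = 2770 × 134 km/(134 km + 5.33 km) = 2660 kg m⁻³.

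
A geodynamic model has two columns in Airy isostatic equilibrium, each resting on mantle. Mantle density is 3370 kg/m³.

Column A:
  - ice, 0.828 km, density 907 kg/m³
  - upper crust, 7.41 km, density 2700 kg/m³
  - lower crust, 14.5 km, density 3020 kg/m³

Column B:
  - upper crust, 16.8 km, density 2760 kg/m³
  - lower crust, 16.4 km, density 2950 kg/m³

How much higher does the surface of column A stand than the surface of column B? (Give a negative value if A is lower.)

−1.5 km

For any compensation level in the mantle, the mantle terms cancel and isostasy reduces to e = (Σt_A − Σt_B) − (Σ(ρt)_A − Σ(ρt)_B) / ρ_m.
Σt_A = 22.738 km; Σt_B = 33.2 km; Σ(ρt)_A = 64547.996; Σ(ρt)_B = 94748 (in km·kg/m³).
e = (22.738 − 33.2) − (64547.996 − 94748) / 3370 = −1.5 km.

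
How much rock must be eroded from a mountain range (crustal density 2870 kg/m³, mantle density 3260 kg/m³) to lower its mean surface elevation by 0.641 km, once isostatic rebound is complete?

5.36 km

Net drop Δ = e − u = e − e ρ_c/ρ_m = e (ρ_m − ρ_c)/ρ_m.
e = Δ ρ_m/(ρ_m − ρ_c) = 0.641 km × 3260/390 = 5.36 km.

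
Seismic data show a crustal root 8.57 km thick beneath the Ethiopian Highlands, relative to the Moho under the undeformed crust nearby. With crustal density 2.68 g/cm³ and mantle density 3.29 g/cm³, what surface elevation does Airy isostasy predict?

1.95 km

By Archimedes' principle applied to the lithosphere: ρ_c h = (ρ_m − ρ_c) r.
h = r (ρ_m − ρ_c) / ρ_c = 8.57 km × (3.29 − 2.68) / 2.68 = 1.95 km.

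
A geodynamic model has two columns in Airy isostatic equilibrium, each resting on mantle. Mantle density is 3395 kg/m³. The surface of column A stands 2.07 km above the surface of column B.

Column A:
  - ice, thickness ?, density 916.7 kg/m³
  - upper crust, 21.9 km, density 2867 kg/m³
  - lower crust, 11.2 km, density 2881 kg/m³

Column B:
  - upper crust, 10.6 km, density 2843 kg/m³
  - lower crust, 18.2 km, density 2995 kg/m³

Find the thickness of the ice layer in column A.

Take the compensation level at the base of the deeper column (depth z_c below the surface of column A) and equate Σ ρ_i t_i down to z_c; mantle fills any gap and the z_c terms cancel.
Column A: x×916.7 + 21.9×2867 + 11.2×2881 + (z_c − 33.1 − x)×3395
Column B: 2.07×0 + 10.6×2843 + 18.2×2995 + (z_c − 2.07 − 28.8)×3395
The z_c×3395 term appears on both sides and cancels. Collect the known terms of each column as K = Σ(ρt)_known − 3395 × (depth of known layers): K_A = 95054.5 − 3395×33.1 = −17320; K_B = 84644.8 − 3395×(2.07 + 28.8) = −20158.85.
Balance: K_A − x×(3395 − 916.7) = K_B, so x = (K_A − K_B)/(3395 − 916.7) = 2838.85/2478.3 = 1.15 km.

1.15 km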